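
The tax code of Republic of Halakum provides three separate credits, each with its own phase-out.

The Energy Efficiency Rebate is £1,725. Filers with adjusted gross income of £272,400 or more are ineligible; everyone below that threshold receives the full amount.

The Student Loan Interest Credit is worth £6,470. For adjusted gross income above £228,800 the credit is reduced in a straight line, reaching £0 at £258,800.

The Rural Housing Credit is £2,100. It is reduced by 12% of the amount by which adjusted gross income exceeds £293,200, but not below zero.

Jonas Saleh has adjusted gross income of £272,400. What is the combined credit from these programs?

Energy Efficiency Rebate: £272,400 meets or exceeds the £272,400 cutoff, so the credit is £0.
Student Loan Interest Credit: £272,400 is at or above £258,800, so the credit is £0.
Rural Housing Credit: £272,400 is at or below the £293,200 threshold, so the full £2,100 applies.
Total: £0 + £0 + £2,100 = £2,100.

£2,100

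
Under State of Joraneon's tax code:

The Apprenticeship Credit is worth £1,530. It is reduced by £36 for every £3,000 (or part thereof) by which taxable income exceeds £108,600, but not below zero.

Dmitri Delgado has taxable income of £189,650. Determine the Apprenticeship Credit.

£522

Apprenticeship Credit: income exceeds £108,600 by £81,050, which is 28 full-or-partial £3,000 increments; reduction = 28 × £36 = £1,008, leaving £522.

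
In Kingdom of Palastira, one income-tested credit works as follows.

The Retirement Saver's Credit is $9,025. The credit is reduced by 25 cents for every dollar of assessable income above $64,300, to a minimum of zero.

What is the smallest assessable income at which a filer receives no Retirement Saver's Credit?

$100,400

The credit falls by 25% of each dollar above $64,300, so it reaches zero when the excess is $9,025 / 25% = $36,100: income = $64,300 + $36,100 = $100,400.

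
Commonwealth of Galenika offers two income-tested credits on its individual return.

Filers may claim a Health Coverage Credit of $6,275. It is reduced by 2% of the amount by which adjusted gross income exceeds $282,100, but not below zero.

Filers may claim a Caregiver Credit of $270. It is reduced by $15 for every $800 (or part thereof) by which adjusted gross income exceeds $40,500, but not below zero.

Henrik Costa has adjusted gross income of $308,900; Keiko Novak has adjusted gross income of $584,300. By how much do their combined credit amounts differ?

$5,508

Henrik ($308,900): Health Coverage Credit: 2% of the $26,800 excess over $282,100 is $536; credit = $6,275 − $536 = $5,739. Caregiver Credit: income exceeds $40,500 by $268,400 → 336 increments × $15 = $5,040 ≥ base, so the credit is $0. total $5,739 + $0 = $5,739
Keiko ($584,300): Health Coverage Credit: 2% of the $302,200 excess over $282,100 is $6,044; credit = $6,275 − $6,044 = $231. Caregiver Credit: income exceeds $40,500 by $543,800 → 680 increments × $15 = $10,200 ≥ base, so the credit is $0. total $231 + $0 = $231
Difference: |$5,739 − $231| = $5,508.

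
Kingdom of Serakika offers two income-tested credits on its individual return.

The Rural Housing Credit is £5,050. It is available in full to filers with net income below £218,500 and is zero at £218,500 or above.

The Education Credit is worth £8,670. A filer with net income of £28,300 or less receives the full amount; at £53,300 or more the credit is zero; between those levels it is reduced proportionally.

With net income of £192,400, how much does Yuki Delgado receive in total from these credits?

Rural Housing Credit: £192,400 is below the £218,500 cutoff, so the full £5,050 applies.
Education Credit: £192,400 is at or above £53,300, so the credit is £0.
Total: £5,050 + £0 = £5,050.

£5,050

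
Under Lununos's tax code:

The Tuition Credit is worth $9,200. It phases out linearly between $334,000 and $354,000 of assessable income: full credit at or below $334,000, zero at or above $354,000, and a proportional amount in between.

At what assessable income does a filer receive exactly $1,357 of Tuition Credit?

$1,357 is 1,357/9,200 of the full $9,200, so 7,843/9,200 of the $20,000 range has been used: income = $334,000 + $20,000 × 7,843/9,200 = $351,050.

$351,050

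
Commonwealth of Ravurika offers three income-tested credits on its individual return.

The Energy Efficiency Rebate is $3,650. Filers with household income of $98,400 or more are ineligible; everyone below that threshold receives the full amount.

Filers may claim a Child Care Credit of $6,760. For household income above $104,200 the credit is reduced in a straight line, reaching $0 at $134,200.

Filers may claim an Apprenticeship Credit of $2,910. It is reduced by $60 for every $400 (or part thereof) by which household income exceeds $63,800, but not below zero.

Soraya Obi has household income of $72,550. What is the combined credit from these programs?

$12,000

Energy Efficiency Rebate: $72,550 is below the $98,400 cutoff, so the full $3,650 applies.
Child Care Credit: $72,550 is at or below the $104,200 threshold, so the full $6,760 applies.
Apprenticeship Credit: income exceeds $63,800 by $8,750, which is 22 full-or-partial $400 increments; reduction = 22 × $60 = $1,320, leaving $1,590.
Total: $3,650 + $6,760 + $1,590 = $12,000.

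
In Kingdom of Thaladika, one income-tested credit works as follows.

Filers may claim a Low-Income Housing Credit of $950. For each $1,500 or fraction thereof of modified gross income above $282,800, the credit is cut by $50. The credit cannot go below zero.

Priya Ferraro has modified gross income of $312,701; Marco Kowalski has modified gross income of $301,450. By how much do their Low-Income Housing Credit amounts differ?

$300

Priya ($312,701): Low-Income Housing Credit: income exceeds $282,800 by $29,901 → 20 increments × $50 = $1,000 ≥ base, so the credit is $0.
Marco ($301,450): Low-Income Housing Credit: income exceeds $282,800 by $18,650, which is 13 full-or-partial $1,500 increments; reduction = 13 × $50 = $650, leaving $300.
Difference: |$0 − $300| = $300.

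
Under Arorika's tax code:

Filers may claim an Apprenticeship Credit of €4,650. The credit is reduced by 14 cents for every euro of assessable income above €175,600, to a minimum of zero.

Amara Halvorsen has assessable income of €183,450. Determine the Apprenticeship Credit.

€3,551

Apprenticeship Credit: 14% of the €7,850 excess over €175,600 is €1,099; credit = €4,650 − €1,099 = €3,551.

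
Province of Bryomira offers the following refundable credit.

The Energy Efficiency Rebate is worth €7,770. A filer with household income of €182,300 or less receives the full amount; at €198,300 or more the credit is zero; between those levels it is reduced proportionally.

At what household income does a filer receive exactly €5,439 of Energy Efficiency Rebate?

€5,439 is 5,439/7,770 of the full €7,770, so 2,331/7,770 of the €16,000 range has been used: income = €182,300 + €16,000 × 2,331/7,770 = €187,100.

€187,100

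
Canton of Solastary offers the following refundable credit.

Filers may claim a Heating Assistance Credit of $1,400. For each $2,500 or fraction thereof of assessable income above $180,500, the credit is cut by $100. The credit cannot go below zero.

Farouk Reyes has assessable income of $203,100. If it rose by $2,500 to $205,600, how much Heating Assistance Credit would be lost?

At $203,100 — income exceeds $180,500 by $22,600, which is 10 full-or-partial $2,500 increments; reduction = 10 × $100 = $1,000, leaving $400.
At $205,600 — income exceeds $180,500 by $25,100, which is 11 full-or-partial $2,500 increments; reduction = 11 × $100 = $1,100, leaving $300.
Lost: $400 − $300 = $100.

$100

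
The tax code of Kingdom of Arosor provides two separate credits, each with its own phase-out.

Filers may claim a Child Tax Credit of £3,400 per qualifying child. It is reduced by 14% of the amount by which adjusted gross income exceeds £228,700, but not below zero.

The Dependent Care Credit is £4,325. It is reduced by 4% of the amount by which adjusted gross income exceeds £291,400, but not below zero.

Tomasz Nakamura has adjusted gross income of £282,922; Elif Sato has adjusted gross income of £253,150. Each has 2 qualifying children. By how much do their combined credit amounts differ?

Tomasz (£282,922): Child Tax Credit: base = 2 × £3,400 = £6,800. 14% of the £54,222 excess over £228,700 is £7,591.08 ≥ base, so the credit is £0. Dependent Care Credit: £282,922 is at or below the £291,400 threshold, so the full £4,325 applies. total £0 + £4,325 = £4,325
Elif (£253,150): Child Tax Credit: base = 2 × £3,400 = £6,800. 14% of the £24,450 excess over £228,700 is £3,423; credit = £6,800 − £3,423 = £3,377. Dependent Care Credit: £253,150 is at or below the £291,400 threshold, so the full £4,325 applies. total £3,377 + £4,325 = £7,702
Difference: |£4,325 − £7,702| = £3,377.

£3,377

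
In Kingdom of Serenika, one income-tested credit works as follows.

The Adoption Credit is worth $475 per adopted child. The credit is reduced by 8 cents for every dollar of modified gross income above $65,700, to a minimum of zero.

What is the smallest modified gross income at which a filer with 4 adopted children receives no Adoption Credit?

Full credit = 4 × $475 = $1,900.
The credit falls by 8% of each dollar above $65,700, so it reaches zero when the excess is $1,900 / 8% = $23,750: income = $65,700 + $23,750 = $89,450.

$89,450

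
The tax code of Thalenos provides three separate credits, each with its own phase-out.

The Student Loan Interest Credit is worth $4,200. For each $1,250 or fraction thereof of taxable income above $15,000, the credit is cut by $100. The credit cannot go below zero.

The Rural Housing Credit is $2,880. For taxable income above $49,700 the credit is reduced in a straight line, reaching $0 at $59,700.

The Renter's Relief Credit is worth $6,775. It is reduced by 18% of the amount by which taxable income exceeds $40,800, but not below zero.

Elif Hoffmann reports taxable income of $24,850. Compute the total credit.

$13,055

Student Loan Interest Credit: income exceeds $15,000 by $9,850, which is 8 full-or-partial $1,250 increments; reduction = 8 × $100 = $800, leaving $3,400.
Rural Housing Credit: $24,850 is at or below the $49,700 threshold, so the full $2,880 applies.
Renter's Relief Credit: $24,850 is at or below the $40,800 threshold, so the full $6,775 applies.
Total: $3,400 + $2,880 + $6,775 = $13,055.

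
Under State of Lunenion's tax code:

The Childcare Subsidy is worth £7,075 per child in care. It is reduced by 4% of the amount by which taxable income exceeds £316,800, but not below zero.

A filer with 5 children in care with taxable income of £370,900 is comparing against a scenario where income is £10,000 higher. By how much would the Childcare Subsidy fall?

£400

At £370,900 — base = 5 × £7,075 = £35,375. 4% of the £54,100 excess over £316,800 is £2,164; credit = £35,375 − £2,164 = £33,211.
At £380,900 — base = 5 × £7,075 = £35,375. 4% of the £64,100 excess over £316,800 is £2,564; credit = £35,375 − £2,564 = £32,811.
Lost: £33,211 − £32,811 = £400.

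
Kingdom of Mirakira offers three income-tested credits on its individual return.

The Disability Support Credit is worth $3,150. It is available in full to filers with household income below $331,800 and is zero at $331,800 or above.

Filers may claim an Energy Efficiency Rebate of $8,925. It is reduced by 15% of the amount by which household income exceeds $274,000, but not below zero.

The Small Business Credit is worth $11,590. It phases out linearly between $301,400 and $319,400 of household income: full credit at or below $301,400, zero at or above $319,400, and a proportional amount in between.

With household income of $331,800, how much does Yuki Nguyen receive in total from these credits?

Disability Support Credit: $331,800 meets or exceeds the $331,800 cutoff, so the credit is $0.
Energy Efficiency Rebate: 15% of the $57,800 excess over $274,000 is $8,670; credit = $8,925 − $8,670 = $255.
Small Business Credit: $331,800 is at or above $319,400, so the credit is $0.
Total: $0 + $255 + $0 = $255.

$255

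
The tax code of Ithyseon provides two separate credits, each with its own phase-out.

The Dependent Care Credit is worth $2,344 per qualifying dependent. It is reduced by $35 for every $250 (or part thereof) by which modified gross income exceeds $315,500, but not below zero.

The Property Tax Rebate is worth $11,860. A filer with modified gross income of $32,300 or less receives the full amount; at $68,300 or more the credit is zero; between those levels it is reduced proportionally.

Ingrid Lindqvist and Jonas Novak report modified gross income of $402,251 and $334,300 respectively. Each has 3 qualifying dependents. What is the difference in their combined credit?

Ingrid ($402,251): Dependent Care Credit: base = 3 × $2,344 = $7,032. income exceeds $315,500 by $86,751 → 348 increments × $35 = $12,180 ≥ base, so the credit is $0. Property Tax Rebate: $402,251 is at or above $68,300, so the credit is $0. total $0 + $0 = $0
Jonas ($334,300): Dependent Care Credit: base = 3 × $2,344 = $7,032. income exceeds $315,500 by $18,800, which is 76 full-or-partial $250 increments; reduction = 76 × $35 = $2,660, leaving $4,372. Property Tax Rebate: $334,300 is at or above $68,300, so the credit is $0. total $4,372 + $0 = $4,372
Difference: |$0 − $4,372| = $4,372.

$4,372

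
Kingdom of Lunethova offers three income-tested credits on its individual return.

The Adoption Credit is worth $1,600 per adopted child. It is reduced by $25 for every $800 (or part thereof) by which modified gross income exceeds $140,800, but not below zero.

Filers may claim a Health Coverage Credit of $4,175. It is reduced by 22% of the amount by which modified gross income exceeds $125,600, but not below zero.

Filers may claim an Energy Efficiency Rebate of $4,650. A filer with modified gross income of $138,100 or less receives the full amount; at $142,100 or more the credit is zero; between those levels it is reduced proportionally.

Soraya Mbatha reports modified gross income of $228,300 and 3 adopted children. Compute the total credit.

Adoption Credit: base = 3 × $1,600 = $4,800. income exceeds $140,800 by $87,500, which is 110 full-or-partial $800 increments; reduction = 110 × $25 = $2,750, leaving $2,050.
Health Coverage Credit: 22% of the $102,700 excess over $125,600 is $22,594 ≥ base, so the credit is $0.
Energy Efficiency Rebate: $228,300 is at or above $142,100, so the credit is $0.
Total: $2,050 + $0 + $0 = $2,050.

$2,050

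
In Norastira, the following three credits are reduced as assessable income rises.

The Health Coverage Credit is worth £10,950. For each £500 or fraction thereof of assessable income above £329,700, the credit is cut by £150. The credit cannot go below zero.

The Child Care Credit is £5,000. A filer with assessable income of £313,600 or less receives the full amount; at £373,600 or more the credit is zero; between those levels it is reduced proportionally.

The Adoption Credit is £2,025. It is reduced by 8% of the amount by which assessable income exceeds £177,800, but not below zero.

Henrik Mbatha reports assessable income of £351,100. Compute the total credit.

£6,375

Health Coverage Credit: income exceeds £329,700 by £21,400, which is 43 full-or-partial £500 increments; reduction = 43 × £150 = £6,450, leaving £4,500.
Child Care Credit: £351,100 is £37,500 into a £60,000 phase-out range, leaving 22,500/60,000 of the credit: £5,000 × 22,500/60,000 = £1,875.
Adoption Credit: 8% of the £173,300 excess over £177,800 is £13,864 ≥ base, so the credit is £0.
Total: £4,500 + £1,875 + £0 = £6,375.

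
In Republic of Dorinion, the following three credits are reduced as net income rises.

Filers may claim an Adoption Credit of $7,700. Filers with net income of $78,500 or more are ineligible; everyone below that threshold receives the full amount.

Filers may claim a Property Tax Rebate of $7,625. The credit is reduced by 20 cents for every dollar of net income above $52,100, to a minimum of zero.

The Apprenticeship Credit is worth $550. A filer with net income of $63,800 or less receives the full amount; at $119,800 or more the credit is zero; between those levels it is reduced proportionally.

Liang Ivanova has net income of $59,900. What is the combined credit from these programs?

Adoption Credit: $59,900 is below the $78,500 cutoff, so the full $7,700 applies.
Property Tax Rebate: 20% of the $7,800 excess over $52,100 is $1,560; credit = $7,625 − $1,560 = $6,065.
Apprenticeship Credit: $59,900 is at or below the $63,800 threshold, so the full $550 applies.
Total: $7,700 + $6,065 + $550 = $14,315.

$14,315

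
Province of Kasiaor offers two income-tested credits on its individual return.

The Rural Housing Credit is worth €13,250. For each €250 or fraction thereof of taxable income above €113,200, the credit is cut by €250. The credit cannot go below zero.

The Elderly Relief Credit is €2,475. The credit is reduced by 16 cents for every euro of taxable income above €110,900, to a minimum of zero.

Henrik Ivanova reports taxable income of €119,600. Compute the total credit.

€7,833

Rural Housing Credit: income exceeds €113,200 by €6,400, which is 26 full-or-partial €250 increments; reduction = 26 × €250 = €6,500, leaving €6,750.
Elderly Relief Credit: 16% of the €8,700 excess over €110,900 is €1,392; credit = €2,475 − €1,392 = €1,083.
Total: €6,750 + €1,083 = €7,833.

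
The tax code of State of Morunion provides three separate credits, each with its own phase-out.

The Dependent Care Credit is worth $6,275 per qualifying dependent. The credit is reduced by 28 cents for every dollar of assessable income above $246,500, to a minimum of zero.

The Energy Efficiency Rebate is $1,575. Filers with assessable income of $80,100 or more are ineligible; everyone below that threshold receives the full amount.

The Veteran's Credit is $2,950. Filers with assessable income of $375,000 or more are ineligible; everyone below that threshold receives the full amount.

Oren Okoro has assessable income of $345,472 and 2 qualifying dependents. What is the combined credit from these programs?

$2,950

Dependent Care Credit: base = 2 × $6,275 = $12,550. 28% of the $98,972 excess over $246,500 is $27,712.16 ≥ base, so the credit is $0.
Energy Efficiency Rebate: $345,472 meets or exceeds the $80,100 cutoff, so the credit is $0.
Veteran's Credit: $345,472 is below the $375,000 cutoff, so the full $2,950 applies.
Total: $0 + $0 + $2,950 = $2,950.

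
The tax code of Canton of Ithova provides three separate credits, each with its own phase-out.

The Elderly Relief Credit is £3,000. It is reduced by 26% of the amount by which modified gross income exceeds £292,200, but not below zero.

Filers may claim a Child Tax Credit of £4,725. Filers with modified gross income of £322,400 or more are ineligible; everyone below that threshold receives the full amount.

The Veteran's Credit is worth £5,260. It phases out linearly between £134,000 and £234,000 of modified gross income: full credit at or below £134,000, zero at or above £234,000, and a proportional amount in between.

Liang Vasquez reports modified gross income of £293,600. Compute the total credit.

Elderly Relief Credit: 26% of the £1,400 excess over £292,200 is £364; credit = £3,000 − £364 = £2,636.
Child Tax Credit: £293,600 is below the £322,400 cutoff, so the full £4,725 applies.
Veteran's Credit: £293,600 is at or above £234,000, so the credit is £0.
Total: £2,636 + £4,725 + £0 = £7,361.

£7,361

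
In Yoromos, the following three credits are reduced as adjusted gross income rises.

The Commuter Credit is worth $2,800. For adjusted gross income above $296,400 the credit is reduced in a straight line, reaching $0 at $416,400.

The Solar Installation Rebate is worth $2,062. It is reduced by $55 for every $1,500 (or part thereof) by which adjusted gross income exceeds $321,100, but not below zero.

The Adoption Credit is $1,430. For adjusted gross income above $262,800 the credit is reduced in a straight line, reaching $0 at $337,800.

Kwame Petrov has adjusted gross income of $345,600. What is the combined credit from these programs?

Commuter Credit: $345,600 is $49,200 into a $120,000 phase-out range, leaving 70,800/120,000 of the credit: $2,800 × 70,800/120,000 = $1,652.
Solar Installation Rebate: income exceeds $321,100 by $24,500, which is 17 full-or-partial $1,500 increments; reduction = 17 × $55 = $935, leaving $1,127.
Adoption Credit: $345,600 is at or above $337,800, so the credit is $0.
Total: $1,652 + $1,127 + $0 = $2,779.

$2,779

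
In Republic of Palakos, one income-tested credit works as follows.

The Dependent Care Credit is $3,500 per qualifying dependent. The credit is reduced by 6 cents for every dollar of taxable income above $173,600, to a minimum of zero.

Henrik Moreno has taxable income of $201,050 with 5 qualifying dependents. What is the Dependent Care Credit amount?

Dependent Care Credit: base = 5 × $3,500 = $17,500. 6% of the $27,450 excess over $173,600 is $1,647; credit = $17,500 − $1,647 = $15,853.

$15,853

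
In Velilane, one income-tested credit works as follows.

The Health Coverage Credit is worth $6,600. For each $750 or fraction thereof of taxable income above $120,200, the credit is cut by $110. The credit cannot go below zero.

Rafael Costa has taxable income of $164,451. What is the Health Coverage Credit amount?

Health Coverage Credit: income exceeds $120,200 by $44,251 → 60 increments × $110 = $6,600 ≥ base, so the credit is $0.

$0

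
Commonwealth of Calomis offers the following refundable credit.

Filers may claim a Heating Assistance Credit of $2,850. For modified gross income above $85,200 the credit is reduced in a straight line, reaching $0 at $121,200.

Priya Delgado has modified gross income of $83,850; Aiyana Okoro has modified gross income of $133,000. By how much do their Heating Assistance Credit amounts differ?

Priya ($83,850): Heating Assistance Credit: $83,850 is at or below the $85,200 threshold, so the full $2,850 applies.
Aiyana ($133,000): Heating Assistance Credit: $133,000 is at or above $121,200, so the credit is $0.
Difference: |$2,850 − $0| = $2,850.

$2,850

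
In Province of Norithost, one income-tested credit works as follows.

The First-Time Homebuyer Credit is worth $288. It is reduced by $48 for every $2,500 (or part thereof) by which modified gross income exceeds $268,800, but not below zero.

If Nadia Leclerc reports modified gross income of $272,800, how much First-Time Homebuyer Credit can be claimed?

First-Time Homebuyer Credit: income exceeds $268,800 by $4,000, which is 2 full-or-partial $2,500 increments; reduction = 2 × $48 = $96, leaving $192.

$192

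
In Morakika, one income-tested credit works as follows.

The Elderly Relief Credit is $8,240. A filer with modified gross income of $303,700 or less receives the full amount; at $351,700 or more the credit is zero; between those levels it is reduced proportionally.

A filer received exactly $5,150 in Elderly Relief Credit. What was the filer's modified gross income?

$5,150 is 5,150/8,240 of the full $8,240, so 3,090/8,240 of the $48,000 range has been used: income = $303,700 + $48,000 × 3,090/8,240 = $321,700.

$321,700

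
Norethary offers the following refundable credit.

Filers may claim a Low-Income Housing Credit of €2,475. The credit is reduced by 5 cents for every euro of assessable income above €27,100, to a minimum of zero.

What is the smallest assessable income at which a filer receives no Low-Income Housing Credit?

The credit falls by 5% of each euro above €27,100, so it reaches zero when the excess is €2,475 / 5% = €49,500: income = €27,100 + €49,500 = €76,600.

€76,600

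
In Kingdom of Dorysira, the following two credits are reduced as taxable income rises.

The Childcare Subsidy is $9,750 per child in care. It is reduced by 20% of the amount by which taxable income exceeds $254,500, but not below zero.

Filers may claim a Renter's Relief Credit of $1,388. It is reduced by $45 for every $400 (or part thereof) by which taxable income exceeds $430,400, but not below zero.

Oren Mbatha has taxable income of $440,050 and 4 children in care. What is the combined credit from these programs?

$2,153

Childcare Subsidy: base = 4 × $9,750 = $39,000. 20% of the $185,550 excess over $254,500 is $37,110; credit = $39,000 − $37,110 = $1,890.
Renter's Relief Credit: income exceeds $430,400 by $9,650, which is 25 full-or-partial $400 increments; reduction = 25 × $45 = $1,125, leaving $263.
Total: $1,890 + $263 = $2,153.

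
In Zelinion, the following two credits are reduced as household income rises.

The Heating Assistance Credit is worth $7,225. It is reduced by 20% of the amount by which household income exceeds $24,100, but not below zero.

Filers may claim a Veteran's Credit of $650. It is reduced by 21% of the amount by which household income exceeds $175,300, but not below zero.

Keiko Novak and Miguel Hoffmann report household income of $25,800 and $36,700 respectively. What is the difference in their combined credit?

$2,180

Keiko ($25,800): Heating Assistance Credit: 20% of the $1,700 excess over $24,100 is $340; credit = $7,225 − $340 = $6,885. Veteran's Credit: $25,800 is at or below the $175,300 threshold, so the full $650 applies. total $6,885 + $650 = $7,535
Miguel ($36,700): Heating Assistance Credit: 20% of the $12,600 excess over $24,100 is $2,520; credit = $7,225 − $2,520 = $4,705. Veteran's Credit: $36,700 is at or below the $175,300 threshold, so the full $650 applies. total $4,705 + $650 = $5,355
Difference: |$7,535 − $5,355| = $2,180.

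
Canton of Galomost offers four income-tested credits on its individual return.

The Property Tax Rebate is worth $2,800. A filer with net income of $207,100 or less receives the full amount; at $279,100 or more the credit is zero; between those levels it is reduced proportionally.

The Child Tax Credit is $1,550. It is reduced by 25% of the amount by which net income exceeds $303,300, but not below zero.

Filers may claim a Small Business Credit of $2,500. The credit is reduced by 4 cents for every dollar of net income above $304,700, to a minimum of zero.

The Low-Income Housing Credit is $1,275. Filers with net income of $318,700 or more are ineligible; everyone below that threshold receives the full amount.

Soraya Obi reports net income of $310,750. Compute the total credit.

Property Tax Rebate: $310,750 is at or above $279,100, so the credit is $0.
Child Tax Credit: 25% of the $7,450 excess over $303,300 is $1,862.50 ≥ base, so the credit is $0.
Small Business Credit: 4% of the $6,050 excess over $304,700 is $242; credit = $2,500 − $242 = $2,258.
Low-Income Housing Credit: $310,750 is below the $318,700 cutoff, so the full $1,275 applies.
Total: $0 + $0 + $2,258 + $1,275 = $3,533.

$3,533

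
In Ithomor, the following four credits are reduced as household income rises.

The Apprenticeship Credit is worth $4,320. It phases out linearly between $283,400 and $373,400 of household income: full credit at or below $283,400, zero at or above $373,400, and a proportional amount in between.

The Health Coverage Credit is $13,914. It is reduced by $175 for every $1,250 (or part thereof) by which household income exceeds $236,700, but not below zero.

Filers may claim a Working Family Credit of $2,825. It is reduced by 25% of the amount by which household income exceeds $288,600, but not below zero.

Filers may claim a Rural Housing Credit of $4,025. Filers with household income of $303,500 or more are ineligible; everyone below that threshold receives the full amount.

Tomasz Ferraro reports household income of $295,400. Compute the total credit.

Apprenticeship Credit: $295,400 is $12,000 into a $90,000 phase-out range, leaving 78,000/90,000 of the credit: $4,320 × 78,000/90,000 = $3,744.
Health Coverage Credit: income exceeds $236,700 by $58,700, which is 47 full-or-partial $1,250 increments; reduction = 47 × $175 = $8,225, leaving $5,689.
Working Family Credit: 25% of the $6,800 excess over $288,600 is $1,700; credit = $2,825 − $1,700 = $1,125.
Rural Housing Credit: $295,400 is below the $303,500 cutoff, so the full $4,025 applies.
Total: $3,744 + $5,689 + $1,125 + $4,025 = $14,583.

$14,583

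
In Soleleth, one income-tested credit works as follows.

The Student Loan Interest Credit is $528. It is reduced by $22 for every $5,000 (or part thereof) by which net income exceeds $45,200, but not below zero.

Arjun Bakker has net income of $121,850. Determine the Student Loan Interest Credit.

Student Loan Interest Credit: income exceeds $45,200 by $76,650, which is 16 full-or-partial $5,000 increments; reduction = 16 × $22 = $352, leaving $176.

$176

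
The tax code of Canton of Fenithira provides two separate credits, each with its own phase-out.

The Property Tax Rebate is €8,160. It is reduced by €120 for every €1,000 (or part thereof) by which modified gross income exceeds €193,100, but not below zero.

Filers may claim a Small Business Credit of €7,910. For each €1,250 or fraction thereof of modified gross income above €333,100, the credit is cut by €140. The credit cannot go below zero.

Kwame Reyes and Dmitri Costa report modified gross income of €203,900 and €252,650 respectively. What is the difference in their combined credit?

Kwame (€203,900): Property Tax Rebate: income exceeds €193,100 by €10,800, which is 11 full-or-partial €1,000 increments; reduction = 11 × €120 = €1,320, leaving €6,840. Small Business Credit: €203,900 is at or below the €333,100 threshold, so the full €7,910 applies. total €6,840 + €7,910 = €14,750
Dmitri (€252,650): Property Tax Rebate: income exceeds €193,100 by €59,550, which is 60 full-or-partial €1,000 increments; reduction = 60 × €120 = €7,200, leaving €960. Small Business Credit: €252,650 is at or below the €333,100 threshold, so the full €7,910 applies. total €960 + €7,910 = €8,870
Difference: |€14,750 − €8,870| = €5,880.

€5,880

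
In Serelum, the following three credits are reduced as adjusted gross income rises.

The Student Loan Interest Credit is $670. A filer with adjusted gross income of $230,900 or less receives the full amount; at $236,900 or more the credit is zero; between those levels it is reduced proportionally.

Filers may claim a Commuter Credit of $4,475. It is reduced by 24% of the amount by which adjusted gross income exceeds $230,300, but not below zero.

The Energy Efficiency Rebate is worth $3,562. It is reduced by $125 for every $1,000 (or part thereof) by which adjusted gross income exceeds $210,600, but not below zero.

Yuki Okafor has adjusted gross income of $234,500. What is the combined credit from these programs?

$4,297

Student Loan Interest Credit: $234,500 is $3,600 into a $6,000 phase-out range, leaving 2,400/6,000 of the credit: $670 × 2,400/6,000 = $268.
Commuter Credit: 24% of the $4,200 excess over $230,300 is $1,008; credit = $4,475 − $1,008 = $3,467.
Energy Efficiency Rebate: income exceeds $210,600 by $23,900, which is 24 full-or-partial $1,000 increments; reduction = 24 × $125 = $3,000, leaving $562.
Total: $268 + $3,467 + $562 = $4,297.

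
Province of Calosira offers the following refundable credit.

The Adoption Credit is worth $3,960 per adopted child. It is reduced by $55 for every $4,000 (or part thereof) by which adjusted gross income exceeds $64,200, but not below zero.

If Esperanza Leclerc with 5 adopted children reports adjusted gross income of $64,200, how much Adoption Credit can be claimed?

$19,800

Adoption Credit: base = 5 × $3,960 = $19,800. $64,200 is at or below the $64,200 threshold, so the full $19,800 applies.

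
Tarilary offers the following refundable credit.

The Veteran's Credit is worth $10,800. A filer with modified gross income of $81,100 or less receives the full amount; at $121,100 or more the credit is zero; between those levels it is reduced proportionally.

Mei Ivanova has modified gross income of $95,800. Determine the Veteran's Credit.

Veteran's Credit: $95,800 is $14,700 into a $40,000 phase-out range, leaving 25,300/40,000 of the credit: $10,800 × 25,300/40,000 = $6,831.

$6,831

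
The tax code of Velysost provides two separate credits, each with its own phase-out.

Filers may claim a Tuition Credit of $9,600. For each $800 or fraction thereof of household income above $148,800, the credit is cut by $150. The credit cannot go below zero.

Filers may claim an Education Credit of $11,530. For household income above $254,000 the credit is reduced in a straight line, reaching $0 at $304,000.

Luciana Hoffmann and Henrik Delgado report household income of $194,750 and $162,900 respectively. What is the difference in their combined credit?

Luciana ($194,750): Tuition Credit: income exceeds $148,800 by $45,950, which is 58 full-or-partial $800 increments; reduction = 58 × $150 = $8,700, leaving $900. Education Credit: $194,750 is at or below the $254,000 threshold, so the full $11,530 applies. total $900 + $11,530 = $12,430
Henrik ($162,900): Tuition Credit: income exceeds $148,800 by $14,100, which is 18 full-or-partial $800 increments; reduction = 18 × $150 = $2,700, leaving $6,900. Education Credit: $162,900 is at or below the $254,000 threshold, so the full $11,530 applies. total $6,900 + $11,530 = $18,430
Difference: |$12,430 − $18,430| = $6,000.

$6,000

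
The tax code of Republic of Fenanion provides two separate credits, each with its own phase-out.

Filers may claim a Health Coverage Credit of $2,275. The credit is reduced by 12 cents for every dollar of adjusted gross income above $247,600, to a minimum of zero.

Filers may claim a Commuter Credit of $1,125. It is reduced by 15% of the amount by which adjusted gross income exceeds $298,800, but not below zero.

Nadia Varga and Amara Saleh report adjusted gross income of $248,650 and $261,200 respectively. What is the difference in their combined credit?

Nadia ($248,650): Health Coverage Credit: 12% of the $1,050 excess over $247,600 is $126; credit = $2,275 − $126 = $2,149. Commuter Credit: $248,650 is at or below the $298,800 threshold, so the full $1,125 applies. total $2,149 + $1,125 = $3,274
Amara ($261,200): Health Coverage Credit: 12% of the $13,600 excess over $247,600 is $1,632; credit = $2,275 − $1,632 = $643. Commuter Credit: $261,200 is at or below the $298,800 threshold, so the full $1,125 applies. total $643 + $1,125 = $1,768
Difference: |$3,274 − $1,768| = $1,506.

$1,506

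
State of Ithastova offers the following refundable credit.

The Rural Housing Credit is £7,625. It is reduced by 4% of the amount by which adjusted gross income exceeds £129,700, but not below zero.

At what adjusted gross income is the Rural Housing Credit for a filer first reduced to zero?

The credit falls by 4% of each pound above £129,700, so it reaches zero when the excess is £7,625 / 4% = £190,625: income = £129,700 + £190,625 = £320,325.

£320,325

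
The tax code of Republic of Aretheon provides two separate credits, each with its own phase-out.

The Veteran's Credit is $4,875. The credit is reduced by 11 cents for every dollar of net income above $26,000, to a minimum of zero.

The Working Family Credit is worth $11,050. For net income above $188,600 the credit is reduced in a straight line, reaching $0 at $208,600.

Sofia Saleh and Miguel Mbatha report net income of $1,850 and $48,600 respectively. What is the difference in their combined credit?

$2,486

Sofia ($1,850): Veteran's Credit: $1,850 is at or below the $26,000 threshold, so the full $4,875 applies. Working Family Credit: $1,850 is at or below the $188,600 threshold, so the full $11,050 applies. total $4,875 + $11,050 = $15,925
Miguel ($48,600): Veteran's Credit: 11% of the $22,600 excess over $26,000 is $2,486; credit = $4,875 − $2,486 = $2,389. Working Family Credit: $48,600 is at or below the $188,600 threshold, so the full $11,050 applies. total $2,389 + $11,050 = $13,439
Difference: |$15,925 − $13,439| = $2,486.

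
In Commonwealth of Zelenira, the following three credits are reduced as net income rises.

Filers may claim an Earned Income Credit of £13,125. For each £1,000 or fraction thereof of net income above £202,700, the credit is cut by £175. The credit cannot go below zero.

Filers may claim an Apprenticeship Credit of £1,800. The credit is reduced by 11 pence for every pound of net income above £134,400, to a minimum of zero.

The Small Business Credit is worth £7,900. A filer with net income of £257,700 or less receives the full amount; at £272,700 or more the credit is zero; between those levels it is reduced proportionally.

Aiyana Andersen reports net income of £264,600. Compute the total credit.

Earned Income Credit: income exceeds £202,700 by £61,900, which is 62 full-or-partial £1,000 increments; reduction = 62 × £175 = £10,850, leaving £2,275.
Apprenticeship Credit: 11% of the £130,200 excess over £134,400 is £14,322 ≥ base, so the credit is £0.
Small Business Credit: £264,600 is £6,900 into a £15,000 phase-out range, leaving 8,100/15,000 of the credit: £7,900 × 8,100/15,000 = £4,266.
Total: £2,275 + £0 + £4,266 = £6,541.

£6,541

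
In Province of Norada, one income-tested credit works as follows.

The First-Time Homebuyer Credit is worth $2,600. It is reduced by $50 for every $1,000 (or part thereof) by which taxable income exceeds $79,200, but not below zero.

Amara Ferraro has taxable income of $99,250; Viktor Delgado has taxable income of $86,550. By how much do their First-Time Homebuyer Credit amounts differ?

$650

Amara ($99,250): First-Time Homebuyer Credit: income exceeds $79,200 by $20,050, which is 21 full-or-partial $1,000 increments; reduction = 21 × $50 = $1,050, leaving $1,550.
Viktor ($86,550): First-Time Homebuyer Credit: income exceeds $79,200 by $7,350, which is 8 full-or-partial $1,000 increments; reduction = 8 × $50 = $400, leaving $2,200.
Difference: |$1,550 − $2,200| = $650.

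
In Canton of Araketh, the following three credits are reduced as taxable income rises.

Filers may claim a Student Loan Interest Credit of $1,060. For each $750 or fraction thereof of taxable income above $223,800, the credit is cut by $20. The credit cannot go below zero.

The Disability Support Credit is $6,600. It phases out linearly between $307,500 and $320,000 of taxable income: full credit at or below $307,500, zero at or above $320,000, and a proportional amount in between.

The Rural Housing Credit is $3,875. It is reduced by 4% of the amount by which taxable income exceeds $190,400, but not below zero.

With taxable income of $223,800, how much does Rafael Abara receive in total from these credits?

$10,199

Student Loan Interest Credit: $223,800 is at or below the $223,800 threshold, so the full $1,060 applies.
Disability Support Credit: $223,800 is at or below the $307,500 threshold, so the full $6,600 applies.
Rural Housing Credit: 4% of the $33,400 excess over $190,400 is $1,336; credit = $3,875 − $1,336 = $2,539.
Total: $1,060 + $6,600 + $2,539 = $10,199.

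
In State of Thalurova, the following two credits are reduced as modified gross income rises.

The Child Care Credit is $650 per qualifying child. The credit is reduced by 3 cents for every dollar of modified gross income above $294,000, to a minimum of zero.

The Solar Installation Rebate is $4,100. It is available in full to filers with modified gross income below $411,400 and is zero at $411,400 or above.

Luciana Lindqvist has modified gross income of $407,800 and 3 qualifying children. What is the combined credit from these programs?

Child Care Credit: base = 3 × $650 = $1,950. 3% of the $113,800 excess over $294,000 is $3,414 ≥ base, so the credit is $0.
Solar Installation Rebate: $407,800 is below the $411,400 cutoff, so the full $4,100 applies.
Total: $0 + $4,100 = $4,100.

$4,100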